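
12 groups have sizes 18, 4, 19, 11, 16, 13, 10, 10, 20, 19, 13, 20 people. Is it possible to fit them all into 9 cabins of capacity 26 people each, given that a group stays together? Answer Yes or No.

A valid assignment using 8 cabins:
  cabin 1: 20 + 4 = 24
  cabin 2: 20 = 20
  cabin 3: 19 = 19
  cabin 4: 19 = 19
  cabin 5: 18 = 18
  cabin 6: 16 + 10 = 26
  cabin 7: 13 + 13 = 26
  cabin 8: 11 + 10 = 21
That uses only 8 ≤ 9, so 9 cabins are enough.

Yes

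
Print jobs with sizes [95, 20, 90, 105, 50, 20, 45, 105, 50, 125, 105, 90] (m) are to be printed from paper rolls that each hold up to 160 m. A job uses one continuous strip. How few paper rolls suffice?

7

Total = 125 + 105 + 105 + 105 + 95 + 90 + 90 + 50 + 50 + 45 + 20 + 20 = 900 m.
Lower bound: ⌈900/160⌉ = 6 paper rolls.
Also, 7 print jobs each exceed 80 m, and no two of those can share a roll, so at least 7 paper rolls are needed.
A packing using 7 paper rolls:
  roll 1: 125 + 20 = 145
  roll 2: 105 + 50 = 155
  roll 3: 105 + 50 = 155
  roll 4: 105 + 45 = 150
  roll 5: 95 + 20 = 115
  roll 6: 90 = 90
  roll 7: 90 = 90
This matches the lower bound, so 7 is optimal.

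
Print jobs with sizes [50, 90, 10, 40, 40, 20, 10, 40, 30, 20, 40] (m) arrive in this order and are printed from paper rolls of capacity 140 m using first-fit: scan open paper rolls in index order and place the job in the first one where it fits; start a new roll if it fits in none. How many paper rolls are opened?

  50 → roll 1 (new)  [load 50/140]
  90 → roll 1  [load 140/140]
  10 → roll 2 (new)  [load 10/140]
  40 → roll 2  [load 50/140]
  40 → roll 2  [load 90/140]
  20 → roll 2  [load 110/140]
  10 → roll 2  [load 120/140]
  40 → roll 3 (new)  [load 40/140]
  30 → roll 3  [load 70/140]
  20 → roll 2  [load 140/140]
  40 → roll 3  [load 110/140]
3 paper rolls opened.

3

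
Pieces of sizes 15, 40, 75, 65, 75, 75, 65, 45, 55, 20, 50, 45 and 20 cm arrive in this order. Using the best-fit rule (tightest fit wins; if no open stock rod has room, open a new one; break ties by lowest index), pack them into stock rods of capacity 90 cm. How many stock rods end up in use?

9

  15 → stock rod 1 (new)  [load 15/90]
  40 → stock rod 1  [load 55/90]
  75 → stock rod 2 (new)  [load 75/90]
  65 → stock rod 3 (new)  [load 65/90]
  75 → stock rod 4 (new)  [load 75/90]
  75 → stock rod 5 (new)  [load 75/90]
  65 → stock rod 6 (new)  [load 65/90]
  45 → stock rod 7 (new)  [load 45/90]
  55 → stock rod 8 (new)  [load 55/90]
  20 → stock rod 3  [load 85/90]
  50 → stock rod 9 (new)  [load 50/90]
  45 → stock rod 7  [load 90/90]
  20 → stock rod 6  [load 85/90]
9 stock rods opened.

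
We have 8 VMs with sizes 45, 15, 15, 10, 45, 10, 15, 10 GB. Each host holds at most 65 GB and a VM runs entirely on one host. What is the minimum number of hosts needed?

Total = 45 + 45 + 15 + 15 + 15 + 10 + 10 + 10 = 165 GB.
Lower bound: ⌈165/65⌉ = 3 hosts.
A packing using 3 hosts:
  host 1: 45 + 15 = 60
  host 2: 45 + 15 = 60
  host 3: 15 + 10 + 10 + 10 = 45
This matches the lower bound, so 3 is optimal.

3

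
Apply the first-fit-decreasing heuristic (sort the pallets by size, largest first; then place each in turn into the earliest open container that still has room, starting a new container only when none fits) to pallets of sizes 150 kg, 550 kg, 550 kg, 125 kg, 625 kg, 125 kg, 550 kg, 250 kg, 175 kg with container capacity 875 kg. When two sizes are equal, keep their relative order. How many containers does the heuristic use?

4

Sorted descending: 625, 550, 550, 550, 250, 175, 150, 125, 125.
  625 → container 1 (new)  [load 625/875]
  550 → container 2 (new)  [load 550/875]
  550 → container 3 (new)  [load 550/875]
  550 → container 4 (new)  [load 550/875]
  250 → container 1  [load 875/875]
  175 → container 2  [load 725/875]
  150 → container 2  [load 875/875]
  125 → container 3  [load 675/875]
  125 → container 3  [load 800/875]
4 containers opened.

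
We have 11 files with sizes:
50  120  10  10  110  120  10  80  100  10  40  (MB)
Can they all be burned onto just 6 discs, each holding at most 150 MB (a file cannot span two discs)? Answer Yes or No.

A valid assignment using 5 discs:
  disc 1: 120 + 10 + 10 + 10 = 150
  disc 2: 120 + 10 = 130
  disc 3: 110 + 40 = 150
  disc 4: 100 + 50 = 150
  disc 5: 80 = 80
That uses only 5 ≤ 6, so 6 discs are enough.

Yes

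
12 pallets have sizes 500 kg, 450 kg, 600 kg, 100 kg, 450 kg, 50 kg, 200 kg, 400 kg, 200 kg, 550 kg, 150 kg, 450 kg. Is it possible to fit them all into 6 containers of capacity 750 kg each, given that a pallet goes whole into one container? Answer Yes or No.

Total = 4100 kg; ⌈4100/750⌉ = 6.
7 pallets each exceed half the capacity and cannot share a container, forcing at least 7 containers.
At least 7 containers are required, but only 6 are allowed.

No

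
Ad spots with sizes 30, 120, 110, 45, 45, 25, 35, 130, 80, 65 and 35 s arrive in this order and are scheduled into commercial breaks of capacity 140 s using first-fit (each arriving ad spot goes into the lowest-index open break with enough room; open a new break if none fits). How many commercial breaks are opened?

  30 → break 1 (new)  [load 30/140]
  120 → break 2 (new)  [load 120/140]
  110 → break 1  [load 140/140]
  45 → break 3 (new)  [load 45/140]
  45 → break 3  [load 90/140]
  25 → break 3  [load 115/140]
  35 → break 4 (new)  [load 35/140]
  130 → break 5 (new)  [load 130/140]
  80 → break 4  [load 115/140]
  65 → break 6 (new)  [load 65/140]
  35 → break 6  [load 100/140]
6 commercial breaks opened.

6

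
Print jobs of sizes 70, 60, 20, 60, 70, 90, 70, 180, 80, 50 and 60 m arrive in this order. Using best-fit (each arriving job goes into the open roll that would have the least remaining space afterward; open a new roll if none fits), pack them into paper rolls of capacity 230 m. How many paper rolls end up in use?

4

  70 → roll 1 (new)  [load 70/230]
  60 → roll 1  [load 130/230]
  20 → roll 1  [load 150/230]
  60 → roll 1  [load 210/230]
  70 → roll 2 (new)  [load 70/230]
  90 → roll 2  [load 160/230]
  70 → roll 2  [load 230/230]
  180 → roll 3 (new)  [load 180/230]
  80 → roll 4 (new)  [load 80/230]
  50 → roll 3  [load 230/230]
  60 → roll 4  [load 140/230]
4 paper rolls opened.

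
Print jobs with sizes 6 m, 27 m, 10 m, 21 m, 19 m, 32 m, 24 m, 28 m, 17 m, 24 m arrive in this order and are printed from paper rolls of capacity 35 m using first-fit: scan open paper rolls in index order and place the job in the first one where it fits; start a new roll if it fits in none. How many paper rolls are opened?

8

  6 → roll 1 (new)  [load 6/35]
  27 → roll 1  [load 33/35]
  10 → roll 2 (new)  [load 10/35]
  21 → roll 2  [load 31/35]
  19 → roll 3 (new)  [load 19/35]
  32 → roll 4 (new)  [load 32/35]
  24 → roll 5 (new)  [load 24/35]
  28 → roll 6 (new)  [load 28/35]
  17 → roll 7 (new)  [load 17/35]
  24 → roll 8 (new)  [load 24/35]
8 paper rolls opened.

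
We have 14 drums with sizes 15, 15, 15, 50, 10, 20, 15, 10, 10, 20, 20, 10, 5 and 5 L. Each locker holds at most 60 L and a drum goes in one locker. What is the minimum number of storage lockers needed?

Total = 50 + 20 + 20 + 20 + 15 + 15 + 15 + 15 + 10 + 10 + 10 + 10 + 5 + 5 = 220 L.
Lower bound: ⌈220/60⌉ = 4 storage lockers.
A packing using 4 storage lockers:
  locker 1: 50 + 10 = 60
  locker 2: 20 + 20 + 20 = 60
  locker 3: 15 + 15 + 15 + 15 = 60
  locker 4: 10 + 10 + 10 + 5 + 5 = 40
This matches the lower bound, so 4 is optimal.

4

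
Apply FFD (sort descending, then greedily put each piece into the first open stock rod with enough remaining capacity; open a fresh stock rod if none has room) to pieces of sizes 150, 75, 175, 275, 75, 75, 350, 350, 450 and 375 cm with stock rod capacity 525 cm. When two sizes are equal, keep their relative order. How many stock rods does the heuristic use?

5

Sorted descending: 450, 375, 350, 350, 275, 175, 150, 75, 75, 75.
  450 → stock rod 1 (new)  [load 450/525]
  375 → stock rod 2 (new)  [load 375/525]
  350 → stock rod 3 (new)  [load 350/525]
  350 → stock rod 4 (new)  [load 350/525]
  275 → stock rod 5 (new)  [load 275/525]
  175 → stock rod 3  [load 525/525]
  150 → stock rod 2  [load 525/525]
  75 → stock rod 1  [load 525/525]
  75 → stock rod 4  [load 425/525]
  75 → stock rod 4  [load 500/525]
5 stock rods opened.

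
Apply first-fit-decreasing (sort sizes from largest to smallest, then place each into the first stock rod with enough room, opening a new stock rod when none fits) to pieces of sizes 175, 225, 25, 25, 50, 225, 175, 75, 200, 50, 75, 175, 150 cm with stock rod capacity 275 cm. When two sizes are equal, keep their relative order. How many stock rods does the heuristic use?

Sorted descending: 225, 225, 200, 175, 175, 175, 150, 75, 75, 50, 50, 25, 25.
  225 → stock rod 1 (new)  [load 225/275]
  225 → stock rod 2 (new)  [load 225/275]
  200 → stock rod 3 (new)  [load 200/275]
  175 → stock rod 4 (new)  [load 175/275]
  175 → stock rod 5 (new)  [load 175/275]
  175 → stock rod 6 (new)  [load 175/275]
  150 → stock rod 7 (new)  [load 150/275]
  75 → stock rod 3  [load 275/275]
  75 → stock rod 4  [load 250/275]
  50 → stock rod 1  [load 275/275]
  50 → stock rod 2  [load 275/275]
  25 → stock rod 4  [load 275/275]
  25 → stock rod 5  [load 200/275]
7 stock rods opened.

7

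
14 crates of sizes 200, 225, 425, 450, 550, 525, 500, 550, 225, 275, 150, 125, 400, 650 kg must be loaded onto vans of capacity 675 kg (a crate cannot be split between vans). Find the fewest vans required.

9

Total = 650 + 550 + 550 + 525 + 500 + 450 + 425 + 400 + 275 + 225 + 225 + 200 + 150 + 125 = 5250 kg.
Lower bound: ⌈5250/675⌉ = 8 vans.
A packing using 9 vans:
  van 1: 650 = 650
  van 2: 550 + 125 = 675
  van 3: 550 = 550
  van 4: 525 + 150 = 675
  van 5: 500 = 500
  van 6: 450 + 225 = 675
  van 7: 425 + 225 = 650
  van 8: 400 + 275 = 675
  van 9: 200 = 200
No arrangement into 8 vans stays within capacity, so 9 is optimal.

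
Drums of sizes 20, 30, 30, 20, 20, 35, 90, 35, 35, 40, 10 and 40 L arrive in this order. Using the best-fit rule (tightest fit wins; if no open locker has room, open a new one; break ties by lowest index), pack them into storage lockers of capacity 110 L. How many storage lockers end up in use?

  20 → locker 1 (new)  [load 20/110]
  30 → locker 1  [load 50/110]
  30 → locker 1  [load 80/110]
  20 → locker 1  [load 100/110]
  20 → locker 2 (new)  [load 20/110]
  35 → locker 2  [load 55/110]
  90 → locker 3 (new)  [load 90/110]
  35 → locker 2  [load 90/110]
  35 → locker 4 (new)  [load 35/110]
  40 → locker 4  [load 75/110]
  10 → locker 1  [load 110/110]
  40 → locker 5 (new)  [load 40/110]
5 storage lockers opened.

5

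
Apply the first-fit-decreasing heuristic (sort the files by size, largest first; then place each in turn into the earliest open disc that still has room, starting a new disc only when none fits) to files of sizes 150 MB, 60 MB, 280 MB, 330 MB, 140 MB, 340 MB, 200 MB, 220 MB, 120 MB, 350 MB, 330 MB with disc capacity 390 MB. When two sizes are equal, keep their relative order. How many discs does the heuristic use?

8

Sorted descending: 350, 340, 330, 330, 280, 220, 200, 150, 140, 120, 60.
  350 → disc 1 (new)  [load 350/390]
  340 → disc 2 (new)  [load 340/390]
  330 → disc 3 (new)  [load 330/390]
  330 → disc 4 (new)  [load 330/390]
  280 → disc 5 (new)  [load 280/390]
  220 → disc 6 (new)  [load 220/390]
  200 → disc 7 (new)  [load 200/390]
  150 → disc 6  [load 370/390]
  140 → disc 7  [load 340/390]
  120 → disc 8 (new)  [load 120/390]
  60 → disc 3  [load 390/390]
8 discs opened.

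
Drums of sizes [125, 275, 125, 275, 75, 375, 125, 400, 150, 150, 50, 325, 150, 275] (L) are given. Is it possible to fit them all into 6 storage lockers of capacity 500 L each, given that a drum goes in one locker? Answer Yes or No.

Total = 2875 L; ⌈2875/500⌉ = 6.
The bound of 6 does not rule out 6, but exhaustive search shows no assignment into 6 storage lockers of capacity 500 L exists — the minimum is 7.

No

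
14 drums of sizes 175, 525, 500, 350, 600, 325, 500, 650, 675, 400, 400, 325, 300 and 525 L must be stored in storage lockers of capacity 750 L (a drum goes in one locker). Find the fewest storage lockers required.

10

Total = 675 + 650 + 600 + 525 + 525 + 500 + 500 + 400 + 400 + 350 + 325 + 325 + 300 + 175 = 6250 L.
Lower bound: ⌈6250/750⌉ = 9 storage lockers.
A packing using 10 storage lockers:
  locker 1: 675 = 675
  locker 2: 650 = 650
  locker 3: 600 = 600
  locker 4: 525 + 175 = 700
  locker 5: 525 = 525
  locker 6: 500 = 500
  locker 7: 500 = 500
  locker 8: 400 + 350 = 750
  locker 9: 400 + 325 = 725
  locker 10: 325 + 300 = 625
No arrangement into 9 storage lockers stays within capacity, so 10 is optimal.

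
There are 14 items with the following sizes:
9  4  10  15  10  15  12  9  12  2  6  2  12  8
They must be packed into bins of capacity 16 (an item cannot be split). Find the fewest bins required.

10

Total = 15 + 15 + 12 + 12 + 12 + 10 + 10 + 9 + 9 + 8 + 6 + 4 + 2 + 2 = 126.
Lower bound: ⌈126/16⌉ = 8 bins.
Also, 9 items each exceed 8, and no two of those can share a bin, so at least 9 bins are needed.
A packing using 10 bins:
  bin 1: 15 = 15
  bin 2: 15 = 15
  bin 3: 12 + 4 = 16
  bin 4: 12 + 2 + 2 = 16
  bin 5: 12 = 12
  bin 6: 10 + 6 = 16
  bin 7: 10 = 10
  bin 8: 9 = 9
  bin 9: 9 = 9
  bin 10: 8 = 8
No arrangement into 9 bins stays within capacity, so 10 is optimal.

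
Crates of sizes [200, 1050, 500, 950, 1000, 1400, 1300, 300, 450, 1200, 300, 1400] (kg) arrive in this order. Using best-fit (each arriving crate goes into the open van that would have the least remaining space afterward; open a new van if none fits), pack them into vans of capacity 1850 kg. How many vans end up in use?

  200 → van 1 (new)  [load 200/1850]
  1050 → van 1  [load 1250/1850]
  500 → van 1  [load 1750/1850]
  950 → van 2 (new)  [load 950/1850]
  1000 → van 3 (new)  [load 1000/1850]
  1400 → van 4 (new)  [load 1400/1850]
  1300 → van 5 (new)  [load 1300/1850]
  300 → van 4  [load 1700/1850]
  450 → van 5  [load 1750/1850]
  1200 → van 6 (new)  [load 1200/1850]
  300 → van 6  [load 1500/1850]
  1400 → van 7 (new)  [load 1400/1850]
7 vans opened.

7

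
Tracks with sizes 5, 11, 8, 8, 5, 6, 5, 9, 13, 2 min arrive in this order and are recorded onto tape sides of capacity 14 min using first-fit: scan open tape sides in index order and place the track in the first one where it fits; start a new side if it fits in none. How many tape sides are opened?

6

  5 → side 1 (new)  [load 5/14]
  11 → side 2 (new)  [load 11/14]
  8 → side 1  [load 13/14]
  8 → side 3 (new)  [load 8/14]
  5 → side 3  [load 13/14]
  6 → side 4 (new)  [load 6/14]
  5 → side 4  [load 11/14]
  9 → side 5 (new)  [load 9/14]
  13 → side 6 (new)  [load 13/14]
  2 → side 2  [load 13/14]
6 tape sides opened.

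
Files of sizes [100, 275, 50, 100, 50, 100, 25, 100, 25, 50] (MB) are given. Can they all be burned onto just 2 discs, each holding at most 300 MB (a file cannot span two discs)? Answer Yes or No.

Total = 875 MB; ⌈875/300⌉ = 3.
At least 3 discs are required, but only 2 are allowed.

No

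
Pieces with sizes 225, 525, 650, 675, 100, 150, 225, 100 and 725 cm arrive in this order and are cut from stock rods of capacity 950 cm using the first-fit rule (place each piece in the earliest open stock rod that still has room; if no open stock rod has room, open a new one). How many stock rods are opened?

4

  225 → stock rod 1 (new)  [load 225/950]
  525 → stock rod 1  [load 750/950]
  650 → stock rod 2 (new)  [load 650/950]
  675 → stock rod 3 (new)  [load 675/950]
  100 → stock rod 1  [load 850/950]
  150 → stock rod 2  [load 800/950]
  225 → stock rod 3  [load 900/950]
  100 → stock rod 1  [load 950/950]
  725 → stock rod 4 (new)  [load 725/950]
4 stock rods opened.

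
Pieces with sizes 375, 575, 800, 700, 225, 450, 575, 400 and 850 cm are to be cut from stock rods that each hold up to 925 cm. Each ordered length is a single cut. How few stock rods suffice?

Total = 850 + 800 + 700 + 575 + 575 + 450 + 400 + 375 + 225 = 4950 cm.
Lower bound: ⌈4950/925⌉ = 6 stock rods.
A packing using 7 stock rods:
  stock rod 1: 850 = 850
  stock rod 2: 800 = 800
  stock rod 3: 700 + 225 = 925
  stock rod 4: 575 = 575
  stock rod 5: 575 = 575
  stock rod 6: 450 + 400 = 850
  stock rod 7: 375 = 375
No arrangement into 6 stock rods stays within capacity, so 7 is optimal.

7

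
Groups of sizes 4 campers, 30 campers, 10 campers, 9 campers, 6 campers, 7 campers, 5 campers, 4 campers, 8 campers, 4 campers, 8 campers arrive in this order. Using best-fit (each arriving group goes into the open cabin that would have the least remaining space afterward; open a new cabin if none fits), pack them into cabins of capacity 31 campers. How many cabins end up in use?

  4 → cabin 1 (new)  [load 4/31]
  30 → cabin 2 (new)  [load 30/31]
  10 → cabin 1  [load 14/31]
  9 → cabin 1  [load 23/31]
  6 → cabin 1  [load 29/31]
  7 → cabin 3 (new)  [load 7/31]
  5 → cabin 3  [load 12/31]
  4 → cabin 3  [load 16/31]
  8 → cabin 3  [load 24/31]
  4 → cabin 3  [load 28/31]
  8 → cabin 4 (new)  [load 8/31]
4 cabins opened.

4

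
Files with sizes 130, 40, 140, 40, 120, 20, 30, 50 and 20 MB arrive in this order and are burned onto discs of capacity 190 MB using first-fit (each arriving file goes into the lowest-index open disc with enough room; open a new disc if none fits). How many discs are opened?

4

  130 → disc 1 (new)  [load 130/190]
  40 → disc 1  [load 170/190]
  140 → disc 2 (new)  [load 140/190]
  40 → disc 2  [load 180/190]
  120 → disc 3 (new)  [load 120/190]
  20 → disc 1  [load 190/190]
  30 → disc 3  [load 150/190]
  50 → disc 4 (new)  [load 50/190]
  20 → disc 3  [load 170/190]
4 discs opened.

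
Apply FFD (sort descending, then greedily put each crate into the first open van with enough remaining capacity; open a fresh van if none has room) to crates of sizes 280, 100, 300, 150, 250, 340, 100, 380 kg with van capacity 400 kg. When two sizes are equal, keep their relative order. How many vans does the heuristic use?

5

Sorted descending: 380, 340, 300, 280, 250, 150, 100, 100.
  380 → van 1 (new)  [load 380/400]
  340 → van 2 (new)  [load 340/400]
  300 → van 3 (new)  [load 300/400]
  280 → van 4 (new)  [load 280/400]
  250 → van 5 (new)  [load 250/400]
  150 → van 5  [load 400/400]
  100 → van 3  [load 400/400]
  100 → van 4  [load 380/400]
5 vans opened.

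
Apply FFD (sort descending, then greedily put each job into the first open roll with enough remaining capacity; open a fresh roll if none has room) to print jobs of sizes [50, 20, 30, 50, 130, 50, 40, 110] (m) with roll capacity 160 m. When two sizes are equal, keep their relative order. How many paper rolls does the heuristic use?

Sorted descending: 130, 110, 50, 50, 50, 40, 30, 20.
  130 → roll 1 (new)  [load 130/160]
  110 → roll 2 (new)  [load 110/160]
  50 → roll 2  [load 160/160]
  50 → roll 3 (new)  [load 50/160]
  50 → roll 3  [load 100/160]
  40 → roll 3  [load 140/160]
  30 → roll 1  [load 160/160]
  20 → roll 3  [load 160/160]
3 paper rolls opened.

3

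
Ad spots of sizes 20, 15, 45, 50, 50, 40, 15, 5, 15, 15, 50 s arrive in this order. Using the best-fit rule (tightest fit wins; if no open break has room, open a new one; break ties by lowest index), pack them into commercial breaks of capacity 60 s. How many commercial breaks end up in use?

6

  20 → break 1 (new)  [load 20/60]
  15 → break 1  [load 35/60]
  45 → break 2 (new)  [load 45/60]
  50 → break 3 (new)  [load 50/60]
  50 → break 4 (new)  [load 50/60]
  40 → break 5 (new)  [load 40/60]
  15 → break 2  [load 60/60]
  5 → break 3  [load 55/60]
  15 → break 5  [load 55/60]
  15 → break 1  [load 50/60]
  50 → break 6 (new)  [load 50/60]
6 commercial breaks opened.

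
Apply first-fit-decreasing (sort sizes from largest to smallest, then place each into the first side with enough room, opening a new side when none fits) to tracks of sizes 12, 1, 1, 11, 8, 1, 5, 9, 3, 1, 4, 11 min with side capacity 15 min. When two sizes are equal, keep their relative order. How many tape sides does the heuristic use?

Sorted descending: 12, 11, 11, 9, 8, 5, 4, 3, 1, 1, 1, 1.
  12 → side 1 (new)  [load 12/15]
  11 → side 2 (new)  [load 11/15]
  11 → side 3 (new)  [load 11/15]
  9 → side 4 (new)  [load 9/15]
  8 → side 5 (new)  [load 8/15]
  5 → side 4  [load 14/15]
  4 → side 2  [load 15/15]
  3 → side 1  [load 15/15]
  1 → side 3  [load 12/15]
  1 → side 3  [load 13/15]
  1 → side 3  [load 14/15]
  1 → side 3  [load 15/15]
5 tape sides opened.

5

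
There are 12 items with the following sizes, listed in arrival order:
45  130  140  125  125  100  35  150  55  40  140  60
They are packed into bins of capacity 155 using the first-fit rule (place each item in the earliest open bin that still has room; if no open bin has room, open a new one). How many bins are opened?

9

  45 → bin 1 (new)  [load 45/155]
  130 → bin 2 (new)  [load 130/155]
  140 → bin 3 (new)  [load 140/155]
  125 → bin 4 (new)  [load 125/155]
  125 → bin 5 (new)  [load 125/155]
  100 → bin 1  [load 145/155]
  35 → bin 6 (new)  [load 35/155]
  150 → bin 7 (new)  [load 150/155]
  55 → bin 6  [load 90/155]
  40 → bin 6  [load 130/155]
  140 → bin 8 (new)  [load 140/155]
  60 → bin 9 (new)  [load 60/155]
9 bins opened.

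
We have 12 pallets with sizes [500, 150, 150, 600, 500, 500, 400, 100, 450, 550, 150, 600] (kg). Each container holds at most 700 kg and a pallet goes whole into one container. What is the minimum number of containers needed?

Total = 600 + 600 + 550 + 500 + 500 + 500 + 450 + 400 + 150 + 150 + 150 + 100 = 4650 kg.
Lower bound: ⌈4650/700⌉ = 7 containers.
Also, 8 pallets each exceed 350 kg, and no two of those can share a container, so at least 8 containers are needed.
A packing using 8 containers:
  container 1: 600 + 100 = 700
  container 2: 600 = 600
  container 3: 550 + 150 = 700
  container 4: 500 + 150 = 650
  container 5: 500 + 150 = 650
  container 6: 500 = 500
  container 7: 450 = 450
  container 8: 400 = 400
This matches the lower bound, so 8 is optimal.

8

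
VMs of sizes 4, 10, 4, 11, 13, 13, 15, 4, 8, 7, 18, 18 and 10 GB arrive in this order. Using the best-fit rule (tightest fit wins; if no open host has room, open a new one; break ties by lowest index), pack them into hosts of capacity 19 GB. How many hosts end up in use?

  4 → host 1 (new)  [load 4/19]
  10 → host 1  [load 14/19]
  4 → host 1  [load 18/19]
  11 → host 2 (new)  [load 11/19]
  13 → host 3 (new)  [load 13/19]
  13 → host 4 (new)  [load 13/19]
  15 → host 5 (new)  [load 15/19]
  4 → host 5  [load 19/19]
  8 → host 2  [load 19/19]
  7 → host 6 (new)  [load 7/19]
  18 → host 7 (new)  [load 18/19]
  18 → host 8 (new)  [load 18/19]
  10 → host 6  [load 17/19]
8 hosts opened.

8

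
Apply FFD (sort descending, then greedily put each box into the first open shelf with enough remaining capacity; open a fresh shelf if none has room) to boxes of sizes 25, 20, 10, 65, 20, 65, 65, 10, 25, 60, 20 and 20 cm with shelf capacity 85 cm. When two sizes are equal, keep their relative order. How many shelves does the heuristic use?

Sorted descending: 65, 65, 65, 60, 25, 25, 20, 20, 20, 20, 10, 10.
  65 → shelf 1 (new)  [load 65/85]
  65 → shelf 2 (new)  [load 65/85]
  65 → shelf 3 (new)  [load 65/85]
  60 → shelf 4 (new)  [load 60/85]
  25 → shelf 4  [load 85/85]
  25 → shelf 5 (new)  [load 25/85]
  20 → shelf 1  [load 85/85]
  20 → shelf 2  [load 85/85]
  20 → shelf 3  [load 85/85]
  20 → shelf 5  [load 45/85]
  10 → shelf 5  [load 55/85]
  10 → shelf 5  [load 65/85]
5 shelves opened.

5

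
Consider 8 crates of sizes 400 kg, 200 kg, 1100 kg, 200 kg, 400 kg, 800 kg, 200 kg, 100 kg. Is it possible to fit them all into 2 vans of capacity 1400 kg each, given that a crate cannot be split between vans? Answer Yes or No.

Total = 3400 kg; ⌈3400/1400⌉ = 3.
At least 3 vans are required, but only 2 are allowed.

No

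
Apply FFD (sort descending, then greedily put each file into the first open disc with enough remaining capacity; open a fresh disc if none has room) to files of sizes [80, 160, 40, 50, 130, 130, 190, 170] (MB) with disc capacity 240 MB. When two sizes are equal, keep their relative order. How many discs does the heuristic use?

Sorted descending: 190, 170, 160, 130, 130, 80, 50, 40.
  190 → disc 1 (new)  [load 190/240]
  170 → disc 2 (new)  [load 170/240]
  160 → disc 3 (new)  [load 160/240]
  130 → disc 4 (new)  [load 130/240]
  130 → disc 5 (new)  [load 130/240]
  80 → disc 3  [load 240/240]
  50 → disc 1  [load 240/240]
  40 → disc 2  [load 210/240]
5 discs opened.

5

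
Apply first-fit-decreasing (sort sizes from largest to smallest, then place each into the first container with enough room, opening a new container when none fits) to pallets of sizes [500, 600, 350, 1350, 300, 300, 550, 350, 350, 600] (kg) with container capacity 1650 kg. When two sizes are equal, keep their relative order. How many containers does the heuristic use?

Sorted descending: 1350, 600, 600, 550, 500, 350, 350, 350, 300, 300.
  1350 → container 1 (new)  [load 1350/1650]
  600 → container 2 (new)  [load 600/1650]
  600 → container 2  [load 1200/1650]
  550 → container 3 (new)  [load 550/1650]
  500 → container 3  [load 1050/1650]
  350 → container 2  [load 1550/1650]
  350 → container 3  [load 1400/1650]
  350 → container 4 (new)  [load 350/1650]
  300 → container 1  [load 1650/1650]
  300 → container 4  [load 650/1650]
4 containers opened.

4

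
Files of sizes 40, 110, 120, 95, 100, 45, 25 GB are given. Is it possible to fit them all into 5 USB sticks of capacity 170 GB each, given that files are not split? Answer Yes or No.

A valid assignment using 4 USB sticks:
  USB stick 1: 120 + 45 = 165
  USB stick 2: 110 + 40 = 150
  USB stick 3: 100 + 25 = 125
  USB stick 4: 95 = 95
That uses only 4 ≤ 5, so 5 USB sticks are enough.

Yes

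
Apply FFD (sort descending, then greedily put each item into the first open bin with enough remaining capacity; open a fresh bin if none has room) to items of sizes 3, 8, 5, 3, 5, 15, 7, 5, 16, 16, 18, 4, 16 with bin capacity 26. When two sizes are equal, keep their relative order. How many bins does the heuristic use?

Sorted descending: 18, 16, 16, 16, 15, 8, 7, 5, 5, 5, 4, 3, 3.
  18 → bin 1 (new)  [load 18/26]
  16 → bin 2 (new)  [load 16/26]
  16 → bin 3 (new)  [load 16/26]
  16 → bin 4 (new)  [load 16/26]
  15 → bin 5 (new)  [load 15/26]
  8 → bin 1  [load 26/26]
  7 → bin 2  [load 23/26]
  5 → bin 3  [load 21/26]
  5 → bin 3  [load 26/26]
  5 → bin 4  [load 21/26]
  4 → bin 4  [load 25/26]
  3 → bin 2  [load 26/26]
  3 → bin 5  [load 18/26]
5 bins opened.

5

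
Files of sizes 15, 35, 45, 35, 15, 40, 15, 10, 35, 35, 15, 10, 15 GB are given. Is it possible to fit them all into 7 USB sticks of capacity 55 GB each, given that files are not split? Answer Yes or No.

A valid assignment using 7 USB sticks:
  USB stick 1: 45 + 10 = 55
  USB stick 2: 40 + 15 = 55
  USB stick 3: 35 + 15 = 50
  USB stick 4: 35 + 15 = 50
  USB stick 5: 35 + 15 = 50
  USB stick 6: 35 + 15 = 50
  USB stick 7: 10 = 10
Every load is within 55 GB, so 7 USB sticks suffice.

Yes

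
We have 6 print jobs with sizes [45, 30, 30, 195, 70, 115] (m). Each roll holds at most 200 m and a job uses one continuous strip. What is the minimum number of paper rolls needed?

3

Total = 195 + 115 + 70 + 45 + 30 + 30 = 485 m.
Lower bound: ⌈485/200⌉ = 3 paper rolls.
A packing using 3 paper rolls:
  roll 1: 195 = 195
  roll 2: 115 + 70 = 185
  roll 3: 45 + 30 + 30 = 105
This matches the lower bound, so 3 is optimal.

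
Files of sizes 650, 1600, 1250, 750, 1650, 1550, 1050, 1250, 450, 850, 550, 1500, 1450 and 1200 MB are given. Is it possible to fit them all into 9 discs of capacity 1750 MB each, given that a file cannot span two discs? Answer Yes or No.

Total = 15750 MB; ⌈15750/1750⌉ = 9.
The bound of 9 does not rule out 9, but exhaustive search shows no assignment into 9 discs of capacity 1750 MB exists — the minimum is 10.

No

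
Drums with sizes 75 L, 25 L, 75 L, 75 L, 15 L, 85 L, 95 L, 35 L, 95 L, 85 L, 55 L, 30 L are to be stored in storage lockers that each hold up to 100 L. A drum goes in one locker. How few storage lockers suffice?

9

Total = 95 + 95 + 85 + 85 + 75 + 75 + 75 + 55 + 35 + 30 + 25 + 15 = 745 L.
Lower bound: ⌈745/100⌉ = 8 storage lockers.
A packing using 9 storage lockers:
  locker 1: 95 = 95
  locker 2: 95 = 95
  locker 3: 85 + 15 = 100
  locker 4: 85 = 85
  locker 5: 75 + 25 = 100
  locker 6: 75 = 75
  locker 7: 75 = 75
  locker 8: 55 + 35 = 90
  locker 9: 30 = 30
No arrangement into 8 storage lockers stays within capacity, so 9 is optimal.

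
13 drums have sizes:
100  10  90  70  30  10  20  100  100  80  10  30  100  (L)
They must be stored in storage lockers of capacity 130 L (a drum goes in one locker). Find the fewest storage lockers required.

Total = 100 + 100 + 100 + 100 + 90 + 80 + 70 + 30 + 30 + 20 + 10 + 10 + 10 = 750 L.
Lower bound: ⌈750/130⌉ = 6 storage lockers.
Also, 7 drums each exceed 65 L, and no two of those can share a locker, so at least 7 storage lockers are needed.
A packing using 7 storage lockers:
  locker 1: 100 + 30 = 130
  locker 2: 100 + 30 = 130
  locker 3: 100 + 20 + 10 = 130
  locker 4: 100 + 10 + 10 = 120
  locker 5: 90 = 90
  locker 6: 80 = 80
  locker 7: 70 = 70
This matches the lower bound, so 7 is optimal.

7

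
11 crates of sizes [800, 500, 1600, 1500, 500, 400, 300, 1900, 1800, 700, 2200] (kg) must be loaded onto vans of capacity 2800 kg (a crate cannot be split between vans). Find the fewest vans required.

Total = 2200 + 1900 + 1800 + 1600 + 1500 + 800 + 700 + 500 + 500 + 400 + 300 = 12200 kg.
Lower bound: ⌈12200/2800⌉ = 5 vans.
A packing using 5 vans:
  van 1: 2200 + 500 = 2700
  van 2: 1900 + 800 = 2700
  van 3: 1800 + 700 + 300 = 2800
  van 4: 1600 + 500 + 400 = 2500
  van 5: 1500 = 1500
This matches the lower bound, so 5 is optimal.

5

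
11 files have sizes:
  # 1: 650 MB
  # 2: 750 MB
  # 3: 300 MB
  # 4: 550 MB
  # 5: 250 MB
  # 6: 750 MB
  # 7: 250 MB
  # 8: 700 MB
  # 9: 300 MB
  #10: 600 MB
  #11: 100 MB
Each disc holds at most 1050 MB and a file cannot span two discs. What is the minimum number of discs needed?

6

Total = 750 + 750 + 700 + 650 + 600 + 550 + 300 + 300 + 250 + 250 + 100 = 5200 MB.
Lower bound: ⌈5200/1050⌉ = 5 discs.
Also, 6 files each exceed 525 MB, and no two of those can share a disc, so at least 6 discs are needed.
A packing using 6 discs:
  disc 1: 750 + 300 = 1050
  disc 2: 750 + 300 = 1050
  disc 3: 700 + 250 + 100 = 1050
  disc 4: 650 + 250 = 900
  disc 5: 600 = 600
  disc 6: 550 = 550
This matches the lower bound, so 6 is optimal.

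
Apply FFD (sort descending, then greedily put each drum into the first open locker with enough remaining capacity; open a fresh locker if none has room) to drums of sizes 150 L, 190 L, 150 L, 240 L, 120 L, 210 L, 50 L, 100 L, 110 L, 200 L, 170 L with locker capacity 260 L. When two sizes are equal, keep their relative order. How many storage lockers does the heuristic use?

Sorted descending: 240, 210, 200, 190, 170, 150, 150, 120, 110, 100, 50.
  240 → locker 1 (new)  [load 240/260]
  210 → locker 2 (new)  [load 210/260]
  200 → locker 3 (new)  [load 200/260]
  190 → locker 4 (new)  [load 190/260]
  170 → locker 5 (new)  [load 170/260]
  150 → locker 6 (new)  [load 150/260]
  150 → locker 7 (new)  [load 150/260]
  120 → locker 8 (new)  [load 120/260]
  110 → locker 6  [load 260/260]
  100 → locker 7  [load 250/260]
  50 → locker 2  [load 260/260]
8 storage lockers opened.

8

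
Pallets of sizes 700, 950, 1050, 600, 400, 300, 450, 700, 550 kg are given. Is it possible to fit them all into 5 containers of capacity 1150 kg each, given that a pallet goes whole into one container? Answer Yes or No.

Total = 5700 kg; ⌈5700/1150⌉ = 5.
The bound of 5 does not rule out 5, but exhaustive search shows no assignment into 5 containers of capacity 1150 kg exists — the minimum is 6.

No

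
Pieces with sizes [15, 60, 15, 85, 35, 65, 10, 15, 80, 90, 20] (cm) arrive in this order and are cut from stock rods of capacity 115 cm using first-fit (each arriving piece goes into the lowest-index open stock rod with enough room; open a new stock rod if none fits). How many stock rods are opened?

5

  15 → stock rod 1 (new)  [load 15/115]
  60 → stock rod 1  [load 75/115]
  15 → stock rod 1  [load 90/115]
  85 → stock rod 2 (new)  [load 85/115]
  35 → stock rod 3 (new)  [load 35/115]
  65 → stock rod 3  [load 100/115]
  10 → stock rod 1  [load 100/115]
  15 → stock rod 1  [load 115/115]
  80 → stock rod 4 (new)  [load 80/115]
  90 → stock rod 5 (new)  [load 90/115]
  20 → stock rod 2  [load 105/115]
5 stock rods opened.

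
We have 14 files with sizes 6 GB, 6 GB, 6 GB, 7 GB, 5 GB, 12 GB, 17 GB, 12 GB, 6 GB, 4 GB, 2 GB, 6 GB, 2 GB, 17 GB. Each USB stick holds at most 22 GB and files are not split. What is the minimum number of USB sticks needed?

6

Total = 17 + 17 + 12 + 12 + 7 + 6 + 6 + 6 + 6 + 6 + 5 + 4 + 2 + 2 = 108 GB.
Lower bound: ⌈108/22⌉ = 5 USB sticks.
A packing using 6 USB sticks:
  USB stick 1: 17 + 5 = 22
  USB stick 2: 17 + 4 = 21
  USB stick 3: 12 + 7 + 2 = 21
  USB stick 4: 12 + 6 + 2 = 20
  USB stick 5: 6 + 6 + 6 = 18
  USB stick 6: 6 = 6
No arrangement into 5 USB sticks stays within capacity, so 6 is optimal.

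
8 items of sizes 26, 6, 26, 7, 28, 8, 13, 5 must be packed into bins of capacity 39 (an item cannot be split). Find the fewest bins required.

4

Total = 28 + 26 + 26 + 13 + 8 + 7 + 6 + 5 = 119.
Lower bound: ⌈119/39⌉ = 4 bins.
A packing using 4 bins:
  bin 1: 28 + 8 = 36
  bin 2: 26 + 13 = 39
  bin 3: 26 + 7 + 6 = 39
  bin 4: 5 = 5
This matches the lower bound, so 4 is optimal.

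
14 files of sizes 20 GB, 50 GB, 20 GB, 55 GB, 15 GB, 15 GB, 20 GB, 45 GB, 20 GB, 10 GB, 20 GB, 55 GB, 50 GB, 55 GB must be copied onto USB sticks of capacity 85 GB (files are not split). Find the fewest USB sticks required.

Total = 55 + 55 + 55 + 50 + 50 + 45 + 20 + 20 + 20 + 20 + 20 + 15 + 15 + 10 = 450 GB.
Lower bound: ⌈450/85⌉ = 6 USB sticks.
A packing using 6 USB sticks:
  USB stick 1: 55 + 20 + 10 = 85
  USB stick 2: 55 + 20 = 75
  USB stick 3: 55 + 20 = 75
  USB stick 4: 50 + 20 + 15 = 85
  USB stick 5: 50 + 20 + 15 = 85
  USB stick 6: 45 = 45
This matches the lower bound, so 6 is optimal.

6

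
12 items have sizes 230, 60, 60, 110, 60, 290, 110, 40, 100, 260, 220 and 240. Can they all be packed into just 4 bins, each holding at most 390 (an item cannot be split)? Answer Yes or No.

No

Total = 1780; ⌈1780/390⌉ = 5.
At least 5 bins are required, but only 4 are allowed.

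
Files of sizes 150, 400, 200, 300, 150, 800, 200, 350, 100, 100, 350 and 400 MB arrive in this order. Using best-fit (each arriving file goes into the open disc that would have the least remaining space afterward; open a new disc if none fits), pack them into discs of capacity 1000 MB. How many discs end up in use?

  150 → disc 1 (new)  [load 150/1000]
  400 → disc 1  [load 550/1000]
  200 → disc 1  [load 750/1000]
  300 → disc 2 (new)  [load 300/1000]
  150 → disc 1  [load 900/1000]
  800 → disc 3 (new)  [load 800/1000]
  200 → disc 3  [load 1000/1000]
  350 → disc 2  [load 650/1000]
  100 → disc 1  [load 1000/1000]
  100 → disc 2  [load 750/1000]
  350 → disc 4 (new)  [load 350/1000]
  400 → disc 4  [load 750/1000]
4 discs opened.

4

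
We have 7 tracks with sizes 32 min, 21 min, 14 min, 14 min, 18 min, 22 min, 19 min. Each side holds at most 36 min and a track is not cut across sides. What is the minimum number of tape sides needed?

Total = 32 + 22 + 21 + 19 + 18 + 14 + 14 = 140 min.
Lower bound: ⌈140/36⌉ = 4 tape sides.
A packing using 5 tape sides:
  side 1: 32 = 32
  side 2: 22 + 14 = 36
  side 3: 21 + 14 = 35
  side 4: 19 = 19
  side 5: 18 = 18
No arrangement into 4 tape sides stays within capacity, so 5 is optimal.

5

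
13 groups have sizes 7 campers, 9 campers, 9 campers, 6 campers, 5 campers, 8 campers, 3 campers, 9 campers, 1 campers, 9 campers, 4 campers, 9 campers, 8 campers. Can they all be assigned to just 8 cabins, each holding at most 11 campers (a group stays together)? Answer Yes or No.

Total = 87 campers; ⌈87/11⌉ = 8.
9 groups each exceed half the capacity and cannot share a cabin, forcing at least 9 cabins.
At least 9 cabins are required, but only 8 are allowed.

No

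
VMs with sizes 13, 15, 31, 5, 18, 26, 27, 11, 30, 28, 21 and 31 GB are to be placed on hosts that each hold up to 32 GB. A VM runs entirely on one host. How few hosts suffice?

Total = 31 + 31 + 30 + 28 + 27 + 26 + 21 + 18 + 15 + 13 + 11 + 5 = 256 GB.
Lower bound: ⌈256/32⌉ = 8 hosts.
A packing using 9 hosts:
  host 1: 31 = 31
  host 2: 31 = 31
  host 3: 30 = 30
  host 4: 28 = 28
  host 5: 27 + 5 = 32
  host 6: 26 = 26
  host 7: 21 + 11 = 32
  host 8: 18 + 13 = 31
  host 9: 15 = 15
No arrangement into 8 hosts stays within capacity, so 9 is optimal.

9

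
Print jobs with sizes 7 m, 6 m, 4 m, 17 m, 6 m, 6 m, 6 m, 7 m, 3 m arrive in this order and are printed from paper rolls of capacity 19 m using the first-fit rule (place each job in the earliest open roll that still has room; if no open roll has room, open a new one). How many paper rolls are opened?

4

  7 → roll 1 (new)  [load 7/19]
  6 → roll 1  [load 13/19]
  4 → roll 1  [load 17/19]
  17 → roll 2 (new)  [load 17/19]
  6 → roll 3 (new)  [load 6/19]
  6 → roll 3  [load 12/19]
  6 → roll 3  [load 18/19]
  7 → roll 4 (new)  [load 7/19]
  3 → roll 4  [load 10/19]
4 paper rolls opened.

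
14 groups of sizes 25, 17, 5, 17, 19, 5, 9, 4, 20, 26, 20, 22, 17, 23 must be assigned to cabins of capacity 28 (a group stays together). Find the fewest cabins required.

Total = 26 + 25 + 23 + 22 + 20 + 20 + 19 + 17 + 17 + 17 + 9 + 5 + 5 + 4 = 229.
Lower bound: ⌈229/28⌉ = 9 cabins.
Also, 10 groups each exceed 14, and no two of those can share a cabin, so at least 10 cabins are needed.
A packing using 10 cabins:
  cabin 1: 26 = 26
  cabin 2: 25 = 25
  cabin 3: 23 + 5 = 28
  cabin 4: 22 + 5 = 27
  cabin 5: 20 + 4 = 24
  cabin 6: 20 = 20
  cabin 7: 19 + 9 = 28
  cabin 8: 17 = 17
  cabin 9: 17 = 17
  cabin 10: 17 = 17
This matches the lower bound, so 10 is optimal.

10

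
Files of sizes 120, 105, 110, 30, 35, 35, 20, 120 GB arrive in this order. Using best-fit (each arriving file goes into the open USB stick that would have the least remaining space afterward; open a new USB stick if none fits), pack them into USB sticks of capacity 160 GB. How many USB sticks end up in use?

  120 → USB stick 1 (new)  [load 120/160]
  105 → USB stick 2 (new)  [load 105/160]
  110 → USB stick 3 (new)  [load 110/160]
  30 → USB stick 1  [load 150/160]
  35 → USB stick 3  [load 145/160]
  35 → USB stick 2  [load 140/160]
  20 → USB stick 2  [load 160/160]
  120 → USB stick 4 (new)  [load 120/160]
4 USB sticks opened.

4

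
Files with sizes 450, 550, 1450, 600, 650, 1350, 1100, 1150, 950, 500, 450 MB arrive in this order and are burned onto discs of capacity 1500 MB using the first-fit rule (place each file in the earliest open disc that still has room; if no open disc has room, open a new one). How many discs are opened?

  450 → disc 1 (new)  [load 450/1500]
  550 → disc 1  [load 1000/1500]
  1450 → disc 2 (new)  [load 1450/1500]
  600 → disc 3 (new)  [load 600/1500]
  650 → disc 3  [load 1250/1500]
  1350 → disc 4 (new)  [load 1350/1500]
  1100 → disc 5 (new)  [load 1100/1500]
  1150 → disc 6 (new)  [load 1150/1500]
  950 → disc 7 (new)  [load 950/1500]
  500 → disc 1  [load 1500/1500]
  450 → disc 7  [load 1400/1500]
7 discs opened.

7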